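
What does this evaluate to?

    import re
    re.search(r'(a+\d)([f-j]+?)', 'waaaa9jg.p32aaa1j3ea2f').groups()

Pattern: one or more of a literal 'a', then a digit (captured); then one or more of a character in [f-j] (lazy) (captured).
Lazy quantifiers expand one character at a time until the remainder of the pattern can match.
`re.search` tries every starting position until one works.
The match spans [1:7] → 'aaaa9j'.
Captured: group 1 = 'aaaa9', group 2 = 'j'.

('aaaa9', 'j')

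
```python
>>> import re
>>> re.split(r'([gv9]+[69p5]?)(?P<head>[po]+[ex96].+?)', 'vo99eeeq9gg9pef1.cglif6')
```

Pattern: one or more of one of [gv9], then optionally one of [69p5] (captured); then one or more of one of [po], then one of [ex96], then one or more of any character (lazy) (captured as 'head').
Because the quantifier is non-greedy, it stops expanding at the earliest point where the rest of the pattern can succeed.
Matches to split on: at [0:4] → 'vo99'; at [8:15] → '9gg9pef'.
The group in the pattern means `split` returns the separators' captures alongside the pieces.

['', 'v', 'o99', 'eeeq', '9gg9', 'pef', '1.cglif6']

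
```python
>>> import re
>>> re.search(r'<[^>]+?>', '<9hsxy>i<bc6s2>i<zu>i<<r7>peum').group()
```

`search` walks the string left to right and returns the first match it finds.
The match spans [0:7] → '<9hsxy>'.

'<9hsxy>'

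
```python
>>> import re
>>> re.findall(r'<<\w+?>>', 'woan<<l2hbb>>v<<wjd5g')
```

Since nothing is captured, `findall` lists the 1 matched substring directly.

['<<l2hbb>>']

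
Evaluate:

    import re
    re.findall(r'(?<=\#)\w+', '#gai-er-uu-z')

['gai']

The `(?=…)`/`(?<=…)` assertion just peeks at neighbouring text; it doesn't advance the match position.
Walking the string: at [1:4] → 'gai'.
Since nothing is captured, `findall` lists the 1 matched substring directly.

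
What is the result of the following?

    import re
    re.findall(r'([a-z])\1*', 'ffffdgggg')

`\1` has to match the exact text group 1 already captured.
Matches: at [0:4] match 'ffff', group 1 = 'f'; at [4:5] match 'd', group 1 = 'd'; at [5:9] match 'gggg', group 1 = 'g'.
`findall` collects group 1 from each match (3 total).

['f', 'd', 'g']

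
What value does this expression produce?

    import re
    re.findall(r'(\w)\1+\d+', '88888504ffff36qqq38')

['8', 'f', 'q']

`\1` has to match the exact text group 1 already captured.
Because there's exactly one group, `findall` drops the full match and keeps group 1 from each hit.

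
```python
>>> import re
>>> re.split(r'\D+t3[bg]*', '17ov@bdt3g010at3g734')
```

['17', '010', '734']

Pattern: one or more of a non-digit; then the literal 't3', then zero or more of one of [bg].
The string is cut at each match, leaving 3 pieces.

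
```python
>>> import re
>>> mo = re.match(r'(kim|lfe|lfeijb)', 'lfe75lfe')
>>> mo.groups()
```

('lfe',)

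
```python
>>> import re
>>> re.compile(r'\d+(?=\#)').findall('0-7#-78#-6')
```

Lookahead/lookbehind check context without consuming it, so the matched span excludes the asserted characters.
Matches: at [2:3] → '7'; at [5:7] → '78'.
`findall` yields the raw match text (2 of them) because the pattern has no groups.

['7', '78']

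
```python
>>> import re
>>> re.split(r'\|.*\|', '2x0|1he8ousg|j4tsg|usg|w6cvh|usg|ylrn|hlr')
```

['2x0', 'hlr']

Matches to split on: at [3:38] → '|1he8ousg|j4tsg|usg|w6cvh|usg|ylrn|'.
`split` removes every match and returns the 2 fragments in between.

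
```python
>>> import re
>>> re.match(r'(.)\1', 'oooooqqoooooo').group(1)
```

'o'

The backreference `\1` re-matches whatever the first group consumed, character for character.
With `match`, the pattern is implicitly anchored at the beginning.
The match spans [0:2] → 'oo'.
Captured: group 1 = 'o'.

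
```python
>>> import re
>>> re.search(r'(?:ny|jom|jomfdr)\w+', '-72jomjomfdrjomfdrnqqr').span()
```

(3, 22)

The match spans [3:22] → 'jomjomfdrjomfdrnqqr'.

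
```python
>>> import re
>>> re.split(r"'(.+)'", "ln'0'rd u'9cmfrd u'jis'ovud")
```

Matches to split on: at [2:23] → "'0'rd u'9cmfrd u'jis'".
The group in the pattern means `split` returns the separators' captures alongside the pieces.

['ln', "0'rd u'9cmfrd u'jis", 'ovud']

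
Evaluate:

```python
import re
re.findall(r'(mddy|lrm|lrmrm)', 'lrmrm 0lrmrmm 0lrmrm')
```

['lrm', 'lrm', 'lrm']

Alternation tries branches left to right and keeps the first one that lets the overall match succeed at that position.
Walking the string: at [0:3] match 'lrm', group 1 = 'lrm'; at [7:10] match 'lrm', group 1 = 'lrm'; at [15:18] match 'lrm', group 1 = 'lrm'.
One capturing group, so `findall` returns just the captured substring from each match — 3 in all.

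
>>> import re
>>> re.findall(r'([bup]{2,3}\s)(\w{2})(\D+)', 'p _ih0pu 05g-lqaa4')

Pattern: 2 to 3 of one of [bup], then whitespace (captured); then exactly 2 of a word character (captured); then one or more of a non-digit (captured).
Matches: at [6:17] match 'pu 05g-lqaa', groups = ('pu ', '05', 'g-lqaa').
`findall` packs the 3 group values into a tuple for every match.

[('pu ', '05', 'g-lqaa')]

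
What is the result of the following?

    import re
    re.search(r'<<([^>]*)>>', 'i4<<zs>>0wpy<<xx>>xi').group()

`search` walks the string left to right and returns the first match it finds.
The match spans [2:8] → '<<zs>>'.
Captured: group 1 = 'zs'.

'<<zs>>'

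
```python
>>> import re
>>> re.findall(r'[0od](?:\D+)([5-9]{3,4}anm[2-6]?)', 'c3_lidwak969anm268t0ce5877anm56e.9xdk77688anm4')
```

['969anm2', '5877anm5']

Pattern: one of [0od]; then one or more of a non-digit (non-capturing group); then 3 to 4 of a character in [5-9], then the literal 'anm', then optionally a character in [2-6] (captured).
Walking the string: at [5:16] match 'dwak969anm2', group 1 = '969anm2'; at [19:30] match '0ce5877anm5', group 1 = '5877anm5'.
Because there's exactly one group, `findall` drops the full match and keeps group 1 from each hit.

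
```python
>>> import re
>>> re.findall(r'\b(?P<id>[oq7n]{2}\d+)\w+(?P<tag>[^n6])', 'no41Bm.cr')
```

Pattern: a word boundary (`\b`, zero-width); then exactly 2 of one of [oq7n], then one or more of a digit (captured as 'id'); then one or more of a word character; then any character except [n6] (captured as 'tag').
Matches: at [0:7] match 'no41Bm.', groups = ('no41', '.').
With 2 capturing groups, `findall` returns a 2-tuple per match.

[('no41', '.')]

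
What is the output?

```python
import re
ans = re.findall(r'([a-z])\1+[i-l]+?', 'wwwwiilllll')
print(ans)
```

After group 1 captures some text, `\1` only succeeds where that same text appears again.
One capturing group, so `findall` returns just the captured substring from each match — 2 in all.

['w', 'l']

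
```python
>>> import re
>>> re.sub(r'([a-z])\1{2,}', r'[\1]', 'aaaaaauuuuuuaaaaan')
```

'[a][u][a]n'

`\1` has to match the exact text group 1 already captured.
Each match is replaced using the text its own group 1 captured.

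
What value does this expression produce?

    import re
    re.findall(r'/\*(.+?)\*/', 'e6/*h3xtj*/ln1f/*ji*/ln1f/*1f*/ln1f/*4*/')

A `+?`/`*?`/`{m,n}?` starts at its minimum and grows only as far as needed for what follows to match.
Walking the string: at [2:11] match '/*h3xtj*/', group 1 = 'h3xtj'; at [15:21] match '/*ji*/', group 1 = 'ji'; at [25:31] match '/*1f*/', group 1 = '1f'; at [35:40] match '/*4*/', group 1 = '4'.
One capturing group, so `findall` returns just the captured substring from each match — 4 in all.

['h3xtj', 'ji', '1f', '4']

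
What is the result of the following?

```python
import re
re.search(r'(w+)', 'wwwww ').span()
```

(0, 5)

The match spans [0:5] → 'wwwww'.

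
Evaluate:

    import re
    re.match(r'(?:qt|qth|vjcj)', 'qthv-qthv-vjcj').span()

Alternation tries branches left to right and keeps the first one that lets the overall match succeed at that position.
`re.match` only tries the pattern at the start of the string.
The match spans [0:2] → 'qt'.

(0, 2)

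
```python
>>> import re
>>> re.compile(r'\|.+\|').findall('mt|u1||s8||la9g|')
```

With no groups in the pattern, `findall` gives back each whole match — 1 here.

['|u1||s8||la9g|']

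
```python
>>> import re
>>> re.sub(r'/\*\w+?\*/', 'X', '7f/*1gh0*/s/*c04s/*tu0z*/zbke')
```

`sub` substitutes 'X' at each match site.

'7fXs/*c04sXzbke'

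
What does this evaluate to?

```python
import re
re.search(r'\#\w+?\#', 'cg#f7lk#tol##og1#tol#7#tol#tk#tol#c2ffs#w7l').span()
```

(2, 8)

The match spans [2:8] → '#f7lk#'.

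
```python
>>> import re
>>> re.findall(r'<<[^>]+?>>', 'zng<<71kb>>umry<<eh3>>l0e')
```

['<<71kb>>', '<<eh3>>']

Scanning left to right: at [3:11] → '<<71kb>>'; at [15:22] → '<<eh3>>'.
Since nothing is captured, `findall` lists the 2 matched substrings directly.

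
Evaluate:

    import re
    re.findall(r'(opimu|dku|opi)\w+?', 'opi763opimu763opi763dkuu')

['opi', 'opimu', 'opi', 'dku']

Branches in `(...|...)` are attempted left-to-right; the first branch that allows the whole pattern to succeed is taken.
One capturing group, so `findall` returns just the captured substring from each match — 4 in all.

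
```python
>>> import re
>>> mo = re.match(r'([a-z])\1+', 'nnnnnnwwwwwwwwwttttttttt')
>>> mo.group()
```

'nnnnnn'

`re.match` won't scan ahead — the pattern has to work from the very first character.
The match spans [0:6] → 'nnnnnn'.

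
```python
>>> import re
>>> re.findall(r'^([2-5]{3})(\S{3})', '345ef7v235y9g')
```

[('345', 'ef7')]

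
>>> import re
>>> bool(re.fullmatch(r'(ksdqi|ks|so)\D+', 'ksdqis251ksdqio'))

For `fullmatch`, every character of the input must be accounted for by the pattern.
Here there's no way to consume every character, so the call returns None, and `bool(None)` is False.

False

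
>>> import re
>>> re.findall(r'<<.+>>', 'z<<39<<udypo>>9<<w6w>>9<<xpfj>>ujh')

No capturing groups, so `findall` returns the 1 full match string.

['<<39<<udypo>>9<<w6w>>9<<xpfj>>']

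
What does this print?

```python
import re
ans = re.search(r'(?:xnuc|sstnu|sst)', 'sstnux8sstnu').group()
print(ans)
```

sstnu

`|` is ordered: at each position the engine commits to the first alternative that works.
`search` walks the string left to right and returns the first match it finds.
The match spans [0:5] → 'sstnu'.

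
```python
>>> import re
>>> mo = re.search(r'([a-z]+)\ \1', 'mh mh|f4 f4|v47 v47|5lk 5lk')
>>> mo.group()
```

'mh mh'

A backreference is literal: `\1` must see the identical characters the first group matched.
The match spans [0:5] → 'mh mh'.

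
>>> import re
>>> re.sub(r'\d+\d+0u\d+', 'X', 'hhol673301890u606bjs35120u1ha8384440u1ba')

'hholXbjsXhaXba'

The pattern matches one or more of a digit; then one or more of a digit; then the literal '0u', then one or more of a digit.
`sub` substitutes 'X' at each match site.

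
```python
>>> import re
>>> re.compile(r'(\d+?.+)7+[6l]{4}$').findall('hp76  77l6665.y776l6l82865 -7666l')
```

['76  77l6665.y776l6l82865 -']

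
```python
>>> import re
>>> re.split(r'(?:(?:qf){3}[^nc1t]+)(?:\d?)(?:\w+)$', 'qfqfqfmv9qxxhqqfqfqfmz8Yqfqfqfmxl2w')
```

['', '']

Each match becomes a cut point; 2 segments remain.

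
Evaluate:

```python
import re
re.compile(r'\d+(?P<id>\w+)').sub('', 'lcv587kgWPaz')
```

'lcv'

The pattern matches one or more of a digit; then one or more of a word character (captured as 'id').
Matches: at [3:12] → '587kgWPaz'.
Every occurrence is swapped for ''.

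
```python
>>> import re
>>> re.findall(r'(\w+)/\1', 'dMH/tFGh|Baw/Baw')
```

`\1` is not a pattern — it's the concrete string captured by group 1, re-applied verbatim.
Walking the string: at [9:16] match 'Baw/Baw', group 1 = 'Baw'.
`findall` collects group 1 from the one match (1 total).

['Baw']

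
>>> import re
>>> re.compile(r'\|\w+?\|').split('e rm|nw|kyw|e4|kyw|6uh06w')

['e rm', 'kyw', 'kyw|6uh06w']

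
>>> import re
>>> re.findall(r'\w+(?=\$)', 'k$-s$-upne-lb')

['k', 's']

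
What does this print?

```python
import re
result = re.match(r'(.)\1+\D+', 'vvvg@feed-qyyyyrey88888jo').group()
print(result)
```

`re.match` won't scan ahead — the pattern has to work from the very first character.
The match spans [0:18] → 'vvvg@feed-qyyyyrey'.

vvvg@feed-qyyyyrey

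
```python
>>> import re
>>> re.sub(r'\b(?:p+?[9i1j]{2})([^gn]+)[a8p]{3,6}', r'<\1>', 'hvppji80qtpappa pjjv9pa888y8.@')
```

'hvppji80qtpappa <v9pa>y8.@'

The pattern matches a word boundary (`\b`, zero-width); then one or more of a literal 'p' (lazy), then exactly 2 of one of [9i1j] (non-capturing group); then one or more of any character except [gn] (captured); then 3 to 6 of one of [a8p].
Matches: at [16:26] → 'pjjv9pa888'.
The replacement refers to a captured group, so each match is rewritten using its own captured text.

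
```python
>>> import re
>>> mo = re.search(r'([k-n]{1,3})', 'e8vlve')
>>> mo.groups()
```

This matches 1 to 3 of a character in [k-n] (captured).
`re.search` tries every starting position until one works.
The match spans [3:4] → 'l'.
Captured: group 1 = 'l'.

('l',)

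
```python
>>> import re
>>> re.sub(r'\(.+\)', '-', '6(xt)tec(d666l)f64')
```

'6-f64'

Each match is replaced by '-'.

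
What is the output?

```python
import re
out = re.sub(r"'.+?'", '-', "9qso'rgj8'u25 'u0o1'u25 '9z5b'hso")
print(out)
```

9qso-u25 -u25 -hso

Lazy quantifiers expand one character at a time until the remainder of the pattern can match.
Matches: at [4:10] → "'rgj8'"; at [14:20] → "'u0o1'"; at [24:30] → "'9z5b'".
Each match is replaced by '-'.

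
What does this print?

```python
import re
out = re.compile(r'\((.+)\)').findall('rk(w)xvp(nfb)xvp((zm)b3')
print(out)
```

['w)xvp(nfb)xvp((zm']

Scanning left to right: at [2:21] match '(w)xvp(nfb)xvp((zm)', group 1 = 'w)xvp(nfb)xvp((zm'.
Because there's exactly one group, `findall` drops the full match and keeps group 1 from the one hit.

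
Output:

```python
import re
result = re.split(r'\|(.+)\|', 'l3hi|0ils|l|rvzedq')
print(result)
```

['l3hi', '0ils|l', 'rvzedq']

`re.split` interleaves the captured-group text with the surrounding fragments.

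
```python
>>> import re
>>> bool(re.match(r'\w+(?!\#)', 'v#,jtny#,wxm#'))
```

False

A negative assertion filters positions out without eating any characters.
`match` is anchored at position 0; if the pattern doesn't fit there, it returns None.
Here the string doesn't start with a match, so the call returns None, and `bool(None)` is False.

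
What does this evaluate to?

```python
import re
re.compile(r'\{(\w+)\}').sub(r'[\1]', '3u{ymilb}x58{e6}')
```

'3u[ymilb]x58[e6]'

`\1` in the replacement pulls in group 1's text for each match.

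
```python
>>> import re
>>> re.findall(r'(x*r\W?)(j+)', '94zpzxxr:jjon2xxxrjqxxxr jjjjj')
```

[('xxr:', 'jj'), ('xxxr', 'j'), ('xxxr ', 'jjjjj')]

This matches zero or more of a literal 'x', then the literal 'r', then optionally a non-word character (captured); then one or more of a literal 'j' (captured).
Walking the string: at [5:11] match 'xxr:jj', groups = ('xxr:', 'jj'); at [14:19] match 'xxxrj', groups = ('xxxr', 'j'); at [20:30] match 'xxxr jjjjj', groups = ('xxxr ', 'jjjjj').
`findall` packs the 2 group values into a tuple for every match.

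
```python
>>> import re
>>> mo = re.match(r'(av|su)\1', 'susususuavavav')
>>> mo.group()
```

`\1` is not a pattern — it's the concrete string captured by group 1, re-applied verbatim.
With `match`, the pattern is implicitly anchored at the beginning.
The match spans [0:4] → 'susu'.
Captured: group 1 = 'su'.

'susu'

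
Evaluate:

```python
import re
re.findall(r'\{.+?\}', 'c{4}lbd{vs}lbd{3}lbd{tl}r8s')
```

['{4}', '{vs}', '{3}', '{tl}']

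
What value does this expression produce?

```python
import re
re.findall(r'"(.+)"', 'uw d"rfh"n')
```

['rfh']

Scanning left to right: at [4:9] match '"rfh"', group 1 = 'rfh'.
`findall` collects group 1 from the one match (1 total).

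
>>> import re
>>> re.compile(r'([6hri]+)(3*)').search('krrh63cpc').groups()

The pattern matches one or more of one of [6hri] (captured); then zero or more of a literal '3' (captured).
`re.search` scans for the first position where the pattern succeeds.
The match spans [1:6] → 'rrh63'.
Captured: group 1 = 'rrh6', group 2 = '3'.

('rrh6', '3')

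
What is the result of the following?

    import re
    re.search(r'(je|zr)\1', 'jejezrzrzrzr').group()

'jeje'

A backreference is literal: `\1` must see the identical characters the first group matched.
`search` walks the string left to right and returns the first match it finds.
The match spans [0:4] → 'jeje'.
Captured: group 1 = 'je'.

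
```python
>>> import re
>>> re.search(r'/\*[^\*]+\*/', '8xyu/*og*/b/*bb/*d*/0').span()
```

The match spans [4:10] → '/*og*/'.

(4, 10)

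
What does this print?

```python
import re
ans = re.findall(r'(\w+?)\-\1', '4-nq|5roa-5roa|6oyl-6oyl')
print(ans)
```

['5roa', '6oyl']

`\1` has to match the exact text group 1 already captured.
Scanning left to right: at [5:14] match '5roa-5roa', group 1 = '5roa'; at [15:24] match '6oyl-6oyl', group 1 = '6oyl'.
Because there's exactly one group, `findall` drops the full match and keeps group 1 from each hit.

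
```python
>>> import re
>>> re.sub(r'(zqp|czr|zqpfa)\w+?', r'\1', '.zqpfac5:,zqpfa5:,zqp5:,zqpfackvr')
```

The regex engine tests alternatives in the order written; an earlier branch that matches wins even if a later one would match more.
Matches: at [1:5] → 'zqpf'; at [10:14] → 'zqpf'; at [18:22] → 'zqp5'; at [24:28] → 'zqpf'.
`\1` in the replacement pulls in group 1's text for each match.

'.zqpac5:,zqpa5:,zqp:,zqpackvr'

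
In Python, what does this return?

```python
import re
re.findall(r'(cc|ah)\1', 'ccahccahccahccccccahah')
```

A backreference is literal: `\1` must see the identical characters the first group matched.
`findall` collects group 1 from each match (2 total).

['cc', 'ah']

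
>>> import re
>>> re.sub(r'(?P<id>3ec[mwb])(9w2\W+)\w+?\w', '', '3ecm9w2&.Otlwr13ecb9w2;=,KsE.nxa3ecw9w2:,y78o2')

'lwr1E.nxa8o2'

This matches the literal '3ec', then one of [mwb] (captured as 'id'); then the literal '9w2', then one or more of a non-word character (captured); then one or more of a word character (lazy), then a word character.
A non-greedy quantifier consumes as few characters as it can — just enough that the remainder of the pattern still matches from where it stops; whatever follows it matches normally.
Matches: at [0:11] → '3ecm9w2&.Ot'; at [15:27] → '3ecb9w2;=,Ks'; at [32:43] → '3ecw9w2:,y7'.
`sub` substitutes '' at each match site.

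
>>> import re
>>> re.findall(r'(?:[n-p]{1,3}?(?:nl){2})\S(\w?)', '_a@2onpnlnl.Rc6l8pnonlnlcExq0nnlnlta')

['R', 'E', 'a']

The pattern matches 1 to 3 of a character in [n-p] (lazy), then the literal 'nl' repeated 2 times (non-capturing group); then a non-whitespace character; then optionally a word character (captured).
One capturing group, so `findall` returns just the captured substring from each match — 3 in all.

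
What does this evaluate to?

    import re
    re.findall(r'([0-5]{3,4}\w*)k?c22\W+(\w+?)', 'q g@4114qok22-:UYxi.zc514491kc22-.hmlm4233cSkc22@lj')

`findall` packs the 2 group values into a tuple for every match.

[('514491k', 'h'), ('4233cSk', 'l')]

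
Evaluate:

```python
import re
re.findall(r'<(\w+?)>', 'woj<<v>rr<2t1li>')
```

['v', '2t1li']

Walking the string: at [4:7] match '<v>', group 1 = 'v'; at [9:16] match '<2t1li>', group 1 = '2t1li'.
One capturing group, so `findall` returns just the captured substring from each match — 2 in all.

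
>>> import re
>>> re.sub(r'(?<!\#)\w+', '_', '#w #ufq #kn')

Because the assertion is negative and zero-width, positions next to the forbidden text are skipped.
`sub` substitutes '_' at each match site.

'#w #u_ #k_'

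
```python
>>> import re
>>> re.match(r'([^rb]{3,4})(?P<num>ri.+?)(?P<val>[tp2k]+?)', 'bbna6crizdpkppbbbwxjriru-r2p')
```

Pattern: 3 to 4 of any character except [rb] (captured); then the literal 'ri', then one or more of any character (lazy) (captured as 'num'); then one or more of one of [tp2k] (lazy) (captured as 'val').
`re.match` only tries the pattern at the start of the string.
Here the string doesn't start with a match, so the call returns None.

None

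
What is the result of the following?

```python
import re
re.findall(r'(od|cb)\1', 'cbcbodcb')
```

`\1` is not a pattern — it's the concrete string captured by group 1, re-applied verbatim.
Scanning left to right: at [0:4] match 'cbcb', group 1 = 'cb'.
Because there's exactly one group, `findall` drops the full match and keeps group 1 from the one hit.

['cb']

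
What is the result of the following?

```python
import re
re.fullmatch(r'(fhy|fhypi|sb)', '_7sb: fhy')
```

None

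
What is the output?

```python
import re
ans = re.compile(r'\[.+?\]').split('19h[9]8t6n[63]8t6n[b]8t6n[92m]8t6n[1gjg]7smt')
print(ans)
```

['19h', '8t6n', '8t6n', '8t6n', '8t6n', '7smt']

Matches to split on: at [3:6] → '[9]'; at [10:14] → '[63]'; at [18:21] → '[b]'; at [25:30] → '[92m]'; at [34:40] → '[1gjg]'.
Each match becomes a cut point; 6 segments remain.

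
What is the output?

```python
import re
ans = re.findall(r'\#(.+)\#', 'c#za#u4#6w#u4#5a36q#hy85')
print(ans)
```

['za#u4#6w#u4#5a36q']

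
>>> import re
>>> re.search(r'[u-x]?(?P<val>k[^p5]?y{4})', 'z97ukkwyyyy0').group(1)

The pattern matches optionally a character in [u-x]; then a literal 'k', then optionally any character except [p5], then exactly 4 of a literal 'y' (captured as 'val').
`search` walks the string left to right and returns the first match it finds.
The match spans [5:11] → 'kwyyyy'.
Captured: group 1 = 'kwyyyy'.

'kwyyyy'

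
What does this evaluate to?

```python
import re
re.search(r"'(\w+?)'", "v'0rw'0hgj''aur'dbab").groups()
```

('0rw',)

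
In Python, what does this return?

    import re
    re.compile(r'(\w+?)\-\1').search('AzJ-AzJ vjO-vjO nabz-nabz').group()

`\1` has to match the exact text group 1 already captured.
The match spans [0:7] → 'AzJ-AzJ'.

'AzJ-AzJ'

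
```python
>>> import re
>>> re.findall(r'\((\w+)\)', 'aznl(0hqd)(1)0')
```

One capturing group, so `findall` returns just the captured substring from each match — 2 in all.

['0hqd', '1']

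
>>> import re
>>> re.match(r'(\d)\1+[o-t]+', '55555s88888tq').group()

'55555s'

The backreference `\1` re-matches whatever the first group consumed, character for character.
`match` is anchored at position 0; if the pattern doesn't fit there, it returns None.
The match spans [0:6] → '55555s'.
Captured: group 1 = '5'.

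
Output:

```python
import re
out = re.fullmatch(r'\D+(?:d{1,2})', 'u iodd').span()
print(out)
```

(0, 6)

The pattern matches one or more of a non-digit; then 1 to 2 of a literal 'd' (non-capturing group).
`re.fullmatch` is like wrapping the pattern in `^…$` (in single-line mode).
The match spans [0:6] → 'u iodd'.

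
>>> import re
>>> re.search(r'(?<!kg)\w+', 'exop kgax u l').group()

'exop'

A negative assertion filters positions out without eating any characters.
The match spans [0:4] → 'exop'.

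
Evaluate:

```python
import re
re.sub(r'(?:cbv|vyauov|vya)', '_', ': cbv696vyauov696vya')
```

': _696_696_'

The regex engine tests alternatives in the order written; an earlier branch that matches wins even if a later one would match more.
Matches: at [2:5] → 'cbv'; at [8:14] → 'vyauov'; at [17:20] → 'vya'.
`sub` substitutes '_' at each match site.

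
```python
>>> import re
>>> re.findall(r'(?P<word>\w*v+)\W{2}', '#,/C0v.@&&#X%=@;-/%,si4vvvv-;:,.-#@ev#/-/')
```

This matches zero or more of a word character, then one or more of the literal 'v' (captured as 'word'); then exactly 2 of a non-word character.
Scanning left to right: at [3:8] match 'C0v.@', group 1 = 'C0v'; at [20:29] match 'si4vvvv-;', group 1 = 'si4vvvv'; at [35:39] match 'ev#/', group 1 = 'ev'.
With a single group, `findall` returns only what that group captured — 3 items.

['C0v', 'si4vvvv', 'ev']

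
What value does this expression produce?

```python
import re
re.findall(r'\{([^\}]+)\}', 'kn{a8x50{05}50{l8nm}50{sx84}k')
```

['a8x50{05', 'l8nm', 'sx84']

Matches: at [2:12] match '{a8x50{05}', group 1 = 'a8x50{05'; at [14:20] match '{l8nm}', group 1 = 'l8nm'; at [22:28] match '{sx84}', group 1 = 'sx84'.
One capturing group, so `findall` returns just the captured substring from each match — 3 in all.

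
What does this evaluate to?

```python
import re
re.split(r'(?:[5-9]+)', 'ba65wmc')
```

['ba', 'wmc']

Splitting on the pattern gives 2 pieces.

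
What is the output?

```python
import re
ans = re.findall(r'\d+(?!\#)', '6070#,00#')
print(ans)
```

['607', '0']

A negative assertion filters positions out without eating any characters.
Walking the string: at [0:3] → '607'; at [6:7] → '0'.
With no groups in the pattern, `findall` gives back each whole match — 2 here.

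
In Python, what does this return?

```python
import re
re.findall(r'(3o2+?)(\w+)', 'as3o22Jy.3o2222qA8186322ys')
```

[('3o2', '2Jy'), ('3o2', '222qA8186322ys')]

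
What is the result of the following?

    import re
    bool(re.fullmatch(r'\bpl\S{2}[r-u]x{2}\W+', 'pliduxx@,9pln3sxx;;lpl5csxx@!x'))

False

Pattern: a word boundary (`\b`, zero-width); then the literal 'pl', then exactly 2 of a non-whitespace character; then a character in [r-u], then exactly 2 of a literal 'x'; then one or more of a non-word character.
For `fullmatch`, every character of the input must be accounted for by the pattern.
Here the string isn't matched end-to-end, so the call returns None, and `bool(None)` is False.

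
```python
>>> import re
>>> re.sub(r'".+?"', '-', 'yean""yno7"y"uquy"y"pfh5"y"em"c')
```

Because the quantifier is non-greedy, it stops expanding at the earliest point where the rest of the pattern can succeed.
`sub` substitutes '-' at each match site.

'yean-y-y-y-c'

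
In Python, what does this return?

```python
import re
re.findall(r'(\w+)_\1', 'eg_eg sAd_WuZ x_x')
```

A backreference is literal: `\1` must see the identical characters the first group matched.
`findall` collects group 1 from each match (2 total).

['eg', 'x']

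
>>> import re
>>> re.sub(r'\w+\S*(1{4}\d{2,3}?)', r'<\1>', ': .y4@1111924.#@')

The pattern matches one or more of a word character; then zero or more of a non-whitespace character; then exactly 4 of a literal '1', then 2 to 3 of a digit (lazy) (captured).
Matches: at [3:12] → 'y4@111192'.
`\1` in the replacement pulls in group 1's text for each match.

': .<111192>4.#@'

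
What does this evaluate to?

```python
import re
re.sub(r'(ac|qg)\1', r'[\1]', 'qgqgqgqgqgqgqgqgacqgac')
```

After group 1 captures some text, `\1` only succeeds where that same text appears again.
The replacement refers to a captured group, so each match is rewritten using its own captured text.

'[qg][qg][qg][qg]acqgac'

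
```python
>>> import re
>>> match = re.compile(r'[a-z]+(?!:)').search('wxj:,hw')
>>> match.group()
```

'wx'

`(?!…)`/`(?<!…)` only lets a position through if the neighbouring text does NOT match; no characters are consumed.
Unlike `match`, `search` isn't anchored — it looks for the pattern anywhere in the string.
The match spans [0:2] → 'wx'.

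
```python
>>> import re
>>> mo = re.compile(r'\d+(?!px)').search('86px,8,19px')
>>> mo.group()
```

'8'

`(?!…)`/`(?<!…)` only lets a position through if the neighbouring text does NOT match; no characters are consumed.
Unlike `match`, `search` isn't anchored — it looks for the pattern anywhere in the string.
The match spans [0:1] → '8'.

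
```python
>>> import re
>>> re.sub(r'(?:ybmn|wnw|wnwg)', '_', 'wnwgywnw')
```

'_gy_'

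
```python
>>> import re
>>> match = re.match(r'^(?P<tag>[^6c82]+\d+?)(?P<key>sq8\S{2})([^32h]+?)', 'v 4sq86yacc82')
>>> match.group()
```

'v 4sq86ya'

Pattern: anchored at the start of the string; then one or more of any character except [6c82], then one or more of a digit (lazy) (captured as 'tag'); then the literal 'sq8', then exactly 2 of a non-whitespace character (captured as 'key'); then one or more of any character except [32h] (lazy) (captured).
Because the quantifier is non-greedy, it stops expanding at the earliest point where the rest of the pattern can succeed.
`re.match` only tries the pattern at the start of the string.
The match spans [0:9] → 'v 4sq86ya'.
Captured: group 1 = 'v 4', group 2 = 'sq86y', group 3 = 'a'.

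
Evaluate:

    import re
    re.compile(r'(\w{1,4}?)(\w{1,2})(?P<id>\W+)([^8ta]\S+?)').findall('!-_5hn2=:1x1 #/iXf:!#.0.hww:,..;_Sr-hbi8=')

A non-greedy quantifier consumes as few characters as it can — just enough that the remainder of the pattern still matches from where it stops; whatever follows it matches normally.
4 groups means each result is a tuple of 4 captured strings — 3 here.

[('_5h', 'n2', '=:', '1x'), ('i', 'Xf', ':!#.', '0.'), ('h', 'ww', ':,..;', '_S')]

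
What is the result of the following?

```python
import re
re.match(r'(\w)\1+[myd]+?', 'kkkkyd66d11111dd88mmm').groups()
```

('k',)

After group 1 captures some text, `\1` only succeeds where that same text appears again.
`re.match` only tries the pattern at the start of the string.
The match spans [0:5] → 'kkkky'.
Captured: group 1 = 'k'.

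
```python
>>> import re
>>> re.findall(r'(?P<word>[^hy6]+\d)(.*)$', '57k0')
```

This matches one or more of any character except [hy6], then a digit (captured as 'word'); then zero or more of any character (captured); then anchored at the end.
2 groups means the one result is a tuple of 2 captured strings — 1 here.

[('57k0', '')]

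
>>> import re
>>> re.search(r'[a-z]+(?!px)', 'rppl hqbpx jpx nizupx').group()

'rppl'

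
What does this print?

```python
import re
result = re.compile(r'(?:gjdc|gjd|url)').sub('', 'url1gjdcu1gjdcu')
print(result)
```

1u1u

`|` is ordered: at each position the engine commits to the first alternative that works.
Matches: at [0:3] → 'url'; at [4:8] → 'gjdc'; at [10:14] → 'gjdc'.
Each match is replaced by ''.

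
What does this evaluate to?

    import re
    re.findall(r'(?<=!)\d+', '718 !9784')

['9784']

Lookahead/lookbehind check context without consuming it, so the matched span excludes the asserted characters.
With no groups in the pattern, `findall` gives back each whole match — 1 here.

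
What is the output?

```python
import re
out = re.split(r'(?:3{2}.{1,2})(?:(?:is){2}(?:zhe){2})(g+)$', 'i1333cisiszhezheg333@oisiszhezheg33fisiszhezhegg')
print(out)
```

This matches exactly 2 of the literal '3', then 1 to 2 of any character (non-capturing group); then the literal 'is' repeated 2 times, then the literal 'zhe' repeated 2 times (non-capturing group); then one or more of a literal 'g' (captured); then anchored at the end.
Matches to split on: at [33:48] → '33fisiszhezhegg'.
Because the pattern has a capturing group, `split` also inserts each captured text between the pieces.

['i1333cisiszhezheg333@oisiszhezheg', 'gg', '']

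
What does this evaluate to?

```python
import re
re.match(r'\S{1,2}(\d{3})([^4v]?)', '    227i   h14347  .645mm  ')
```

`re.match` won't scan ahead — the pattern has to work from the very first character.
Here the string doesn't start with a match, so the call returns None.

None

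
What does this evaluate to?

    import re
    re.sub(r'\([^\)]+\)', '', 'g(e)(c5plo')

Matches: at [1:4] → '(e)'.
Every occurrence is swapped for ''.

'g(c5plo'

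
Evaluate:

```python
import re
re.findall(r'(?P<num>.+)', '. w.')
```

['. w.']

The pattern matches one or more of any character (captured as 'num').
Walking the string: at [0:4] match '. w.', group 1 = '. w.'.
With a single group, `findall` returns only what that group captured — 1 item.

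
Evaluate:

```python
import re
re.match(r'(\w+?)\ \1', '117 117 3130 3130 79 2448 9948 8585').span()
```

(0, 7)

A backreference is literal: `\1` must see the identical characters the first group matched.
`match` is anchored at position 0; if the pattern doesn't fit there, it returns None.
The match spans [0:7] → '117 117'.
Captured: group 1 = '117'.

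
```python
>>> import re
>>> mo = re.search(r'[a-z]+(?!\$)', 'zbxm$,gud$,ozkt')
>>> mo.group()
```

The negative lookaround is zero-width — it rules out positions where the adjacent text would match, without consuming anything.
The match spans [0:3] → 'zbx'.

'zbx'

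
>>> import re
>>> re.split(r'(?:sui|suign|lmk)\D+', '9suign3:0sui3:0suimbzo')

['9', '3:0sui3:0', '']

Matches to split on: at [1:6] → 'suign'; at [15:22] → 'suimbzo'.
Each match becomes a cut point; 3 segments remain.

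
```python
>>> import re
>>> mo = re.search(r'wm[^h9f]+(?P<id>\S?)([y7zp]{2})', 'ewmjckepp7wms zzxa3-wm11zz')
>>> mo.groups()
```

('', 'zz')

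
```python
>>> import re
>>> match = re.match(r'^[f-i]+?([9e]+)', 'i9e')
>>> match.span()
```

(0, 3)

The pattern matches anchored at the start of the string; then one or more of a character in [f-i] (lazy); then one or more of one of [9e] (captured).
With `match`, the pattern is implicitly anchored at the beginning.
The match spans [0:3] → 'i9e'.
Captured: group 1 = '9e'.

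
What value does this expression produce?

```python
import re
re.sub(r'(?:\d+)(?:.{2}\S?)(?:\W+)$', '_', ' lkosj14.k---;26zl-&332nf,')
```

' lkosj14.k---;26zl-&_'

This matches one or more of a digit (non-capturing group); then exactly 2 of any character, then optionally a non-whitespace character (non-capturing group); then one or more of a non-word character (non-capturing group); then anchored at the end.
Matches: at [20:26] → '332nf,'.
Each match is replaced by '_'.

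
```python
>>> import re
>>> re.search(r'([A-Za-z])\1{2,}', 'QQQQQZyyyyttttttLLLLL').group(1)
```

After group 1 captures some text, `\1` only succeeds where that same text appears again.
`re.search` scans for the first position where the pattern succeeds.
The match spans [0:5] → 'QQQQQ'.
Captured: group 1 = 'Q'.

'Q'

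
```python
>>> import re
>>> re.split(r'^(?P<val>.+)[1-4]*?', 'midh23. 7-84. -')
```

This matches anchored at the start of the string; then one or more of any character (captured as 'val'); then zero or more of a character in [1-4] (lazy).
Matches to split on: at [0:15] → 'midh23. 7-84. -'.
`re.split` interleaves the captured-group text with the surrounding fragments.

['', 'midh23. 7-84. -', '']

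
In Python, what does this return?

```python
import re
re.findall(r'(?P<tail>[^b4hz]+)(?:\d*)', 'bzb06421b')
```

['06']

This matches one or more of any character except [b4hz] (captured as 'tail'); then zero or more of a digit (non-capturing group).
Scanning left to right: at [3:8] match '06421', group 1 = '06'.
With a single group, `findall` returns only what that group captured — 1 item.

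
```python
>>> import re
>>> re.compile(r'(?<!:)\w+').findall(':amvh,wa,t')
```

['mvh', 'wa', 't']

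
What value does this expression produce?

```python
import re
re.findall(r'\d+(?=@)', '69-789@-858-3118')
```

['789']

The lookaround is zero-width — it requires the adjacent text to match without consuming it, so the asserted text isn't part of the match.
Since nothing is captured, `findall` lists the 1 matched substring directly.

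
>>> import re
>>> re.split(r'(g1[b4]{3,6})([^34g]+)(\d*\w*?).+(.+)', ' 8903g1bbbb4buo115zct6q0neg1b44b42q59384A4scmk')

[' 8903', 'g1bbbb4b', 'uo115zct6q0ne', '', 'k', '']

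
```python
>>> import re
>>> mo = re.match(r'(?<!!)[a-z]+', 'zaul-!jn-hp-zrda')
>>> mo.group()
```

'zaul'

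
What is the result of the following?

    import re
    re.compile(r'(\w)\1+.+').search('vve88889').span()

`\1` has to match the exact text group 1 already captured.
`re.search` scans for the first position where the pattern succeeds.
The match spans [0:8] → 'vve88889'.
Captured: group 1 = 'v'.

(0, 8)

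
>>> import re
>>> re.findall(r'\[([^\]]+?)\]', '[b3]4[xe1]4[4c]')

One capturing group, so `findall` returns just the captured substring from each match — 3 in all.

['b3', 'xe1', '4c']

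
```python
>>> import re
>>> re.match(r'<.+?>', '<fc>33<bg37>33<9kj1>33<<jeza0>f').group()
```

A `+?`/`*?`/`{m,n}?` starts at its minimum and grows only as far as needed for what follows to match.
`re.match` won't scan ahead — the pattern has to work from the very first character.
The match spans [0:4] → '<fc>'.

'<fc>'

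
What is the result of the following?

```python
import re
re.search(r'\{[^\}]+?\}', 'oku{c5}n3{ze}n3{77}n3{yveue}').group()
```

Unlike `match`, `search` isn't anchored — it looks for the pattern anywhere in the string.
The match spans [3:7] → '{c5}'.

'{c5}'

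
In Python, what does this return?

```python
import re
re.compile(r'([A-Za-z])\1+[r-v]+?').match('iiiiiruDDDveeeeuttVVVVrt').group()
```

After group 1 captures some text, `\1` only succeeds where that same text appears again.
`re.match` won't scan ahead — the pattern has to work from the very first character.
The match spans [0:6] → 'iiiiir'.
Captured: group 1 = 'i'.

'iiiiir'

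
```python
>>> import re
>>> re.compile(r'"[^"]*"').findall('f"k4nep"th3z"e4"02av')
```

Walking the string: at [1:8] → '"k4nep"'; at [12:16] → '"e4"'.
Since nothing is captured, `findall` lists the 2 matched substrings directly.

['"k4nep"', '"e4"']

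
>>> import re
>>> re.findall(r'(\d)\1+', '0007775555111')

['0', '7', '5', '1']

`\1` has to match the exact text group 1 already captured.
`findall` collects group 1 from each match (4 total).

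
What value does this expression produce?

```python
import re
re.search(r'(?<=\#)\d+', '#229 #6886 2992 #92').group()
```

'229'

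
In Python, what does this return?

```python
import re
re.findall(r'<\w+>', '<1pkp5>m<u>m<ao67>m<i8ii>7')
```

['<1pkp5>', '<u>', '<ao67>', '<i8ii>']

Walking the string: at [0:7] → '<1pkp5>'; at [8:11] → '<u>'; at [12:18] → '<ao67>'; at [19:25] → '<i8ii>'.
`findall` yields the raw match text (4 of them) because the pattern has no groups.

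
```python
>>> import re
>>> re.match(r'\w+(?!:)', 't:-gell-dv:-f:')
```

None

The negative lookahead/lookbehind blocks any match where the forbidden context is present.
`match` is anchored at position 0; if the pattern doesn't fit there, it returns None.
Here the string doesn't start with a match, so the call returns None.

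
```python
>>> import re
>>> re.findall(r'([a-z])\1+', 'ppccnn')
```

`\1` has to match the exact text group 1 already captured.
Because there's exactly one group, `findall` drops the full match and keeps group 1 from each hit.

['p', 'c', 'n']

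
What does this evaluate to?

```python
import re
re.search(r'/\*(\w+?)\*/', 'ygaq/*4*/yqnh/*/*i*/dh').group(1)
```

`re.search` tries every starting position until one works.
The match spans [4:9] → '/*4*/'.
Captured: group 1 = '4'.

'4'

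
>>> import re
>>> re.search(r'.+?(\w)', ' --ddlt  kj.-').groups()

('d',)

This matches one or more of any character (lazy); then a word character (captured).
With the lazy modifier that quantifier settles for the fewest repetitions that let the rest of the pattern succeed (the atoms after it are unaffected and can still be greedy).
`re.search` scans for the first position where the pattern succeeds.
The match spans [0:4] → ' --d'.
Captured: group 1 = 'd'.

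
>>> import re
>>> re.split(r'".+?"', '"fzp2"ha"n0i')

['', 'ha"n0i']

Because the quantifier is non-greedy, it stops expanding at the earliest point where the rest of the pattern can succeed.
Matches to split on: at [0:6] → '"fzp2"'.
The string is cut at each match, leaving 2 pieces.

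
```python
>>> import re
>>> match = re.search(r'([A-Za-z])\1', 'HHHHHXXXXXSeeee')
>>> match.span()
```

(0, 2)

A backreference is literal: `\1` must see the identical characters the first group matched.
The match spans [0:2] → 'HH'.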